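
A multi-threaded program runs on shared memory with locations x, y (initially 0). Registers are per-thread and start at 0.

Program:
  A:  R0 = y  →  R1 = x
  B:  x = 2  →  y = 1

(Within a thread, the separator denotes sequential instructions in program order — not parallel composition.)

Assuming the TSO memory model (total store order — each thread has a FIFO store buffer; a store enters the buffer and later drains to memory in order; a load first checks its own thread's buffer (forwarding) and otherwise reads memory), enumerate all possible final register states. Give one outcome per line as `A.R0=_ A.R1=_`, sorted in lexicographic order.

A.R0=0 A.R1=0
A.R0=0 A.R1=2
A.R0=1 A.R1=2

outcome vector order: (A.R0,A.R1)
|TSO outcomes| = 3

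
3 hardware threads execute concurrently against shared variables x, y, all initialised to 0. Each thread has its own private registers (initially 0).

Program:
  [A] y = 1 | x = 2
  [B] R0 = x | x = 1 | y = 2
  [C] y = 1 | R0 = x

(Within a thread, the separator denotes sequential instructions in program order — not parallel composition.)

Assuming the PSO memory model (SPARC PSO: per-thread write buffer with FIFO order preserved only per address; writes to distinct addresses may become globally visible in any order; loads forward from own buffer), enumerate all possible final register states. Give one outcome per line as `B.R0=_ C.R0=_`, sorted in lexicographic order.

B.R0=0 C.R0=0
B.R0=0 C.R0=1
B.R0=0 C.R0=2
B.R0=2 C.R0=0
B.R0=2 C.R0=1
B.R0=2 C.R0=2

outcome vector order: (B.R0,C.R0)
|PSO outcomes| = 6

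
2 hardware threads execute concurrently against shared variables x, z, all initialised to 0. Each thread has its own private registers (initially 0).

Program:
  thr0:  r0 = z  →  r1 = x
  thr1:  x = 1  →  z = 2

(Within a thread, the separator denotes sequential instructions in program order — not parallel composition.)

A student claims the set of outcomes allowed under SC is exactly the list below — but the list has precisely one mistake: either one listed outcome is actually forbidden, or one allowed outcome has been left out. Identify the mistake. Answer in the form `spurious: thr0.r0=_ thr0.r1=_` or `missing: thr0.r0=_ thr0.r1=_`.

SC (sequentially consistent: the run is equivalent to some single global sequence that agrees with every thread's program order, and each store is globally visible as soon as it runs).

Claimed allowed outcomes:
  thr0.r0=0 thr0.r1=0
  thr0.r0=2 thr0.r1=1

missing: thr0.r0=0 thr0.r1=1

outcome vector order: (thr0.r0,thr0.r1)
under SC → 00; 01; 21
SC∖claimed = {01}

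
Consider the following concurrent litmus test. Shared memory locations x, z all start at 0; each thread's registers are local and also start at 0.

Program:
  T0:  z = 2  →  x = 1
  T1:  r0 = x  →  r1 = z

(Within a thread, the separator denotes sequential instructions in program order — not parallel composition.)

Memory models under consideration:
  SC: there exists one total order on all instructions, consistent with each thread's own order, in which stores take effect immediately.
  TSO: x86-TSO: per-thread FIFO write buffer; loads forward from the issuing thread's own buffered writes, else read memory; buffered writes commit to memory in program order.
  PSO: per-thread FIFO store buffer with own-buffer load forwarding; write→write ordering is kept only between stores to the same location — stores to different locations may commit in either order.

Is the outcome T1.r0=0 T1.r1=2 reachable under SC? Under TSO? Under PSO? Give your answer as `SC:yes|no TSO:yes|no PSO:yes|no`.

SC:yes TSO:yes PSO:yes

outcome vector order: (T1.r0,T1.r1)
SC (3): 00; 02; 12
TSO (3): 00; 02; 12
PSO (4): 00; 02; 10; 12
target 02 ∈ {SC,TSO,PSO}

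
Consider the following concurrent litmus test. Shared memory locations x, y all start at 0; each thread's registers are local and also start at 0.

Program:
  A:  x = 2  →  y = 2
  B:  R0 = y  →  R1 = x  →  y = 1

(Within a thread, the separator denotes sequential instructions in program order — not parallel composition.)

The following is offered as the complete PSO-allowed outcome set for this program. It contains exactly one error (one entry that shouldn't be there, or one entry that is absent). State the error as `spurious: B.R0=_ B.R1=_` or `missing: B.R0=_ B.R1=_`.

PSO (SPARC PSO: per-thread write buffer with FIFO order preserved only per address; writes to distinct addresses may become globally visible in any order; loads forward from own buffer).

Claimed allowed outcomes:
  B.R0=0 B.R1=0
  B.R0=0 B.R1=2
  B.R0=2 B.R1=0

missing: B.R0=2 B.R1=2

outcome vector order: (B.R0,B.R1)
under PSO → 00; 02; 20; 22
PSO∖claimed = {22}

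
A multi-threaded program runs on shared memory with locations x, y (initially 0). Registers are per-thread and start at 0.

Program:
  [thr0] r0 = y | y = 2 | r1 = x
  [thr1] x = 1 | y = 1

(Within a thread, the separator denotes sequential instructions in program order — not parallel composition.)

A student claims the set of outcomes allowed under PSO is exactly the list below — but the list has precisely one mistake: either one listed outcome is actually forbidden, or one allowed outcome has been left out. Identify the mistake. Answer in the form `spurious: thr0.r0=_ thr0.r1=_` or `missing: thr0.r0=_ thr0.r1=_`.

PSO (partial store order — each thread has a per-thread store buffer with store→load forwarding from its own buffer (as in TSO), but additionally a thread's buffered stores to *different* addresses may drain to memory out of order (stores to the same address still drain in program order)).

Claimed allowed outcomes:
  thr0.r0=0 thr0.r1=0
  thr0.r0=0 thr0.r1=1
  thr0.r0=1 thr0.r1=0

outcome vector order: (thr0.r0,thr0.r1)
PSO: 4 outcomes — {0/0; 0/1; 1/0; 1/1}
PSO∖claimed = {1/1}

missing: thr0.r0=1 thr0.r1=1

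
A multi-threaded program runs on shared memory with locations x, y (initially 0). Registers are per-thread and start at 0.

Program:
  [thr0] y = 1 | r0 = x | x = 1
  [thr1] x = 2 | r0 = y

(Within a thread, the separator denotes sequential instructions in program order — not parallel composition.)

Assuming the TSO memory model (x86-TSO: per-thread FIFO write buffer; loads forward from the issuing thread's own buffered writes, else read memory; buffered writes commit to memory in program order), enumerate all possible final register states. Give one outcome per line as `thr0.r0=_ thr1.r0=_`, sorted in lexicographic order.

outcome vector order: (thr0.r0,thr1.r0)
|TSO outcomes| = 4

thr0.r0=0 thr1.r0=0
thr0.r0=0 thr1.r0=1
thr0.r0=2 thr1.r0=0
thr0.r0=2 thr1.r0=1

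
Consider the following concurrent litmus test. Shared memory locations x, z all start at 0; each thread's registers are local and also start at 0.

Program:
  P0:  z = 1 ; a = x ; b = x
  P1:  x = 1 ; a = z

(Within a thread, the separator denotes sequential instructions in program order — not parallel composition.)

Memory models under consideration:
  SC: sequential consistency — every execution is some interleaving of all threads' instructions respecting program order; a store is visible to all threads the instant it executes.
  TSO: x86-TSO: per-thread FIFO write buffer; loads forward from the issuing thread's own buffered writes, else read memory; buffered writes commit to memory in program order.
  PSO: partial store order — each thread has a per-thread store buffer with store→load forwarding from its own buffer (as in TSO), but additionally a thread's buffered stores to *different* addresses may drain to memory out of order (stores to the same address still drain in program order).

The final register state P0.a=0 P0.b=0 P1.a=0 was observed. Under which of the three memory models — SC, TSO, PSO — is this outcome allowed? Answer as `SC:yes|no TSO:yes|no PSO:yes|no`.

SC:no TSO:yes PSO:yes

outcome vector order: (P0.a,P0.b,P1.a)
SC: 4 outcomes — {(0,0,1); (0,1,1); (1,1,0); (1,1,1)}
TSO: 6 outcomes — {(0,0,0); (0,0,1); (0,1,0); (0,1,1); (1,1,0); (1,1,1)}
PSO: 6 outcomes — {(0,0,0); (0,0,1); (0,1,0); (0,1,1); (1,1,0); (1,1,1)}
target (0,0,0) ∈ {TSO,PSO}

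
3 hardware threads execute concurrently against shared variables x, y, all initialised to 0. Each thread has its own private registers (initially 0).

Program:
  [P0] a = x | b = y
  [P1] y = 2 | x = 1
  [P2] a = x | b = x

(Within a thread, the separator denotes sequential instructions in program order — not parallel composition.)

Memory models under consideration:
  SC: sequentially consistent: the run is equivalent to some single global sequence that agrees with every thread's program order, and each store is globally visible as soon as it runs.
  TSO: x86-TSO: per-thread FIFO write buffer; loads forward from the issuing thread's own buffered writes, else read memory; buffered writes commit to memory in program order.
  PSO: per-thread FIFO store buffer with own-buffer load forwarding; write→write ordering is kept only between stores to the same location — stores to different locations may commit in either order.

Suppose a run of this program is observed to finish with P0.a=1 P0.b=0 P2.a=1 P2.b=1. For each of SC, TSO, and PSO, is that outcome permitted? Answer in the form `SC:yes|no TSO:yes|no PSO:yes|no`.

outcome vector order: (P0.a,P0.b,P2.a,P2.b)
under SC → 0/0/0/0 0/0/0/1 0/0/1/1 0/2/0/0 0/2/0/1 0/2/1/1 1/2/0/0 1/2/0/1 1/2/1/1
under TSO → 0/0/0/0 0/0/0/1 0/0/1/1 0/2/0/0 0/2/0/1 0/2/1/1 1/2/0/0 1/2/0/1 1/2/1/1
under PSO → 0/0/0/0 0/0/0/1 0/0/1/1 0/2/0/0 0/2/0/1 0/2/1/1 1/0/0/0 1/0/0/1 1/0/1/1 1/2/0/0 1/2/0/1 1/2/1/1
target 1/0/1/1 ∈ {PSO}

SC:no TSO:no PSO:yes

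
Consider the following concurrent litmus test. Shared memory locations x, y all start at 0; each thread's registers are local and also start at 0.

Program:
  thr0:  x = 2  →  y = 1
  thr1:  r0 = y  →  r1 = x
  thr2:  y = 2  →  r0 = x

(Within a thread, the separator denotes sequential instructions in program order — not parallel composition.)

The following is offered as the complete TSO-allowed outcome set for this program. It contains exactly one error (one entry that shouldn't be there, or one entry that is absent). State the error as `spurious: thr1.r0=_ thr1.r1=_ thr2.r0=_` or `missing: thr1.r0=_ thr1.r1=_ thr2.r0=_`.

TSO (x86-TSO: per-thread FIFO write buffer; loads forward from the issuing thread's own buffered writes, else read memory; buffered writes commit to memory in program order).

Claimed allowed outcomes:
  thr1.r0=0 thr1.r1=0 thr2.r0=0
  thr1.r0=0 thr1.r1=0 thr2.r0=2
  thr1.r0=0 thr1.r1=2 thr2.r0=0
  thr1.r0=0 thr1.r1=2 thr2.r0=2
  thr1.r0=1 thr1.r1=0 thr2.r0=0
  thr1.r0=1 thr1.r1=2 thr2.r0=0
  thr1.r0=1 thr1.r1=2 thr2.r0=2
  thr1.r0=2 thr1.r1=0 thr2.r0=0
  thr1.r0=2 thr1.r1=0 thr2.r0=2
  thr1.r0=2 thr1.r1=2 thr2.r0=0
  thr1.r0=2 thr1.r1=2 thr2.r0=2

outcome vector order: (thr1.r0,thr1.r1,thr2.r0)
TSO: 10 outcomes — {<0 0 0>, <0 0 2>, <0 2 0>, <0 2 2>, <1 2 0>, <1 2 2>, <2 0 0>, <2 0 2>, <2 2 0>, <2 2 2>}
claimed∖TSO = {<1 0 0>}

spurious: thr1.r0=1 thr1.r1=0 thr2.r0=0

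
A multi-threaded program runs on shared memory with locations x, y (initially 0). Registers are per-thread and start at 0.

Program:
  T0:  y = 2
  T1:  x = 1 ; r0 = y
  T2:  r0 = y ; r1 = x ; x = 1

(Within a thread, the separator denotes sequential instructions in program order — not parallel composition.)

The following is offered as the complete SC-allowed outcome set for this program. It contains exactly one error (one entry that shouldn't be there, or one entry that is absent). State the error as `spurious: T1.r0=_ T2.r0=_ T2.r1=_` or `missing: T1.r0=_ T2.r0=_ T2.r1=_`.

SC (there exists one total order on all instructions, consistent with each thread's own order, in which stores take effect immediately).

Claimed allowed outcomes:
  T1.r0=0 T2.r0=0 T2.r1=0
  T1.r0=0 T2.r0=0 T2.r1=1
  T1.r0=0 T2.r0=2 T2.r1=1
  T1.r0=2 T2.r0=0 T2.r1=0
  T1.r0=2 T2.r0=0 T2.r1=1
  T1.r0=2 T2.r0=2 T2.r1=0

missing: T1.r0=2 T2.r0=2 T2.r1=1

outcome vector order: (T1.r0,T2.r0,T2.r1)
SC: 7 outcomes — {0/0/0 0/0/1 0/2/1 2/0/0 2/0/1 2/2/0 2/2/1}
SC∖claimed = {2/2/1}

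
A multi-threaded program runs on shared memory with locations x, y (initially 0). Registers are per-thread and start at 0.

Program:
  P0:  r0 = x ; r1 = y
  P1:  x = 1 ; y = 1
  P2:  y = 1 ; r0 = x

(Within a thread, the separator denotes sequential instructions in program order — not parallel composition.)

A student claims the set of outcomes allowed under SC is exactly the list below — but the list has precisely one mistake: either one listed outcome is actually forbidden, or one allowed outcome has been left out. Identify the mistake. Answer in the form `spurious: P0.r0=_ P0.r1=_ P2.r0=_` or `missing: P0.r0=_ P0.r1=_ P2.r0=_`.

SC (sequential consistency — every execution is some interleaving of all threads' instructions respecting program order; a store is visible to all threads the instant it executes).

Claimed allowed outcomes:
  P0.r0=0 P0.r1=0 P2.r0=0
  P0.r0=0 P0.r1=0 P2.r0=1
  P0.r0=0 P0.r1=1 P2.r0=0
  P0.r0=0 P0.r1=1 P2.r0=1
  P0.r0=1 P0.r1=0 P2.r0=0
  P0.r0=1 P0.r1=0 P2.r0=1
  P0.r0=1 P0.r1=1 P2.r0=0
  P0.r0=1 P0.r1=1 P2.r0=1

outcome vector order: (P0.r0,P0.r1,P2.r0)
SC: 7 outcomes — {000 001 010 011 101 110 111}
claimed∖SC = {100}

spurious: P0.r0=1 P0.r1=0 P2.r0=0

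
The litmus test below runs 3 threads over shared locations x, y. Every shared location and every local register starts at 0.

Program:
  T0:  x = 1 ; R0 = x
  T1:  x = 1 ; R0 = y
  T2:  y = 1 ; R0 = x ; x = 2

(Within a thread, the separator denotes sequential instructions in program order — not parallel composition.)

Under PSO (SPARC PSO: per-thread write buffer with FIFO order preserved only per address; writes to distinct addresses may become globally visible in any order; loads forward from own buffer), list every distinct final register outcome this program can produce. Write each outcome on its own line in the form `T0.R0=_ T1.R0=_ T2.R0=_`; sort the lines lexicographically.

outcome vector order: (T0.R0,T1.R0,T2.R0)
|PSO outcomes| = 8

T0.R0=1 T1.R0=0 T2.R0=0
T0.R0=1 T1.R0=0 T2.R0=1
T0.R0=1 T1.R0=1 T2.R0=0
T0.R0=1 T1.R0=1 T2.R0=1
T0.R0=2 T1.R0=0 T2.R0=0
T0.R0=2 T1.R0=0 T2.R0=1
T0.R0=2 T1.R0=1 T2.R0=0
T0.R0=2 T1.R0=1 T2.R0=1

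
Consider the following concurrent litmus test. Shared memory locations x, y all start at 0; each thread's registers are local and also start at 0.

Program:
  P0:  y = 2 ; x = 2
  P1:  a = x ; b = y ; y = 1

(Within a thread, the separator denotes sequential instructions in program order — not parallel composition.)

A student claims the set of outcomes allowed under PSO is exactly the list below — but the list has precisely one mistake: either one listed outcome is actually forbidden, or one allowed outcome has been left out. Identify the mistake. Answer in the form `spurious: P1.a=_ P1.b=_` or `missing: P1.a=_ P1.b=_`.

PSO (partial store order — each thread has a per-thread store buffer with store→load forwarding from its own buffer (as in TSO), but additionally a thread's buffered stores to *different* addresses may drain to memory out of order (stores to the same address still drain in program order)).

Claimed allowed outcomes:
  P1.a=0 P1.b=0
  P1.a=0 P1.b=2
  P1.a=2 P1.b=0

outcome vector order: (P1.a,P1.b)
[PSO] allowed = {0/0; 0/2; 2/0; 2/2}
PSO∖claimed = {2/2}

missing: P1.a=2 P1.b=2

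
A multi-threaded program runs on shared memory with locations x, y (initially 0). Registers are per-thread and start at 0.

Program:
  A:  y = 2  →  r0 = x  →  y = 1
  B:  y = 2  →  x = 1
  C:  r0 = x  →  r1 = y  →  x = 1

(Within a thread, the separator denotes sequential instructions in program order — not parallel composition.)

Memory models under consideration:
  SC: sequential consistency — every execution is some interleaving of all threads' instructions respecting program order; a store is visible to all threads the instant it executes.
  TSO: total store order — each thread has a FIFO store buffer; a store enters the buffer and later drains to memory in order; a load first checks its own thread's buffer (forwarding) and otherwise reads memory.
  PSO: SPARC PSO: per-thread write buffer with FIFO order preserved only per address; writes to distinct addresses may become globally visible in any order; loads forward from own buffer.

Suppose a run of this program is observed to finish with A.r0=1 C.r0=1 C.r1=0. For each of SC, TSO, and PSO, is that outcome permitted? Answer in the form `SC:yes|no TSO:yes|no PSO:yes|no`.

outcome vector order: (A.r0,C.r0,C.r1)
SC: 10 outcomes — {<0 0 0>, <0 0 1>, <0 0 2>, <0 1 1>, <0 1 2>, <1 0 0>, <1 0 1>, <1 0 2>, <1 1 1>, <1 1 2>}
TSO: 10 outcomes — {<0 0 0>, <0 0 1>, <0 0 2>, <0 1 1>, <0 1 2>, <1 0 0>, <1 0 1>, <1 0 2>, <1 1 1>, <1 1 2>}
PSO: 12 outcomes — {<0 0 0>, <0 0 1>, <0 0 2>, <0 1 0>, <0 1 1>, <0 1 2>, <1 0 0>, <1 0 1>, <1 0 2>, <1 1 0>, <1 1 1>, <1 1 2>}
target <1 1 0> ∈ {PSO}

SC:no TSO:no PSO:yes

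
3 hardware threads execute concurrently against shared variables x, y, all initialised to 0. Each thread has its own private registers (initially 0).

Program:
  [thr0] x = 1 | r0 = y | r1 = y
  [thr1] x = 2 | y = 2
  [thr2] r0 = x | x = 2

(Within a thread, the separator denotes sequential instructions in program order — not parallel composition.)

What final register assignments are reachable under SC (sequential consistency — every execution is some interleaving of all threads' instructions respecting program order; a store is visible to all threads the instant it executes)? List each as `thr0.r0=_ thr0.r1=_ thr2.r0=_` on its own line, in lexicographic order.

thr0.r0=0 thr0.r1=0 thr2.r0=0
thr0.r0=0 thr0.r1=0 thr2.r0=1
thr0.r0=0 thr0.r1=0 thr2.r0=2
thr0.r0=0 thr0.r1=2 thr2.r0=0
thr0.r0=0 thr0.r1=2 thr2.r0=1
thr0.r0=0 thr0.r1=2 thr2.r0=2
thr0.r0=2 thr0.r1=2 thr2.r0=0
thr0.r0=2 thr0.r1=2 thr2.r0=1
thr0.r0=2 thr0.r1=2 thr2.r0=2

outcome vector order: (thr0.r0,thr0.r1,thr2.r0)
|SC outcomes| = 9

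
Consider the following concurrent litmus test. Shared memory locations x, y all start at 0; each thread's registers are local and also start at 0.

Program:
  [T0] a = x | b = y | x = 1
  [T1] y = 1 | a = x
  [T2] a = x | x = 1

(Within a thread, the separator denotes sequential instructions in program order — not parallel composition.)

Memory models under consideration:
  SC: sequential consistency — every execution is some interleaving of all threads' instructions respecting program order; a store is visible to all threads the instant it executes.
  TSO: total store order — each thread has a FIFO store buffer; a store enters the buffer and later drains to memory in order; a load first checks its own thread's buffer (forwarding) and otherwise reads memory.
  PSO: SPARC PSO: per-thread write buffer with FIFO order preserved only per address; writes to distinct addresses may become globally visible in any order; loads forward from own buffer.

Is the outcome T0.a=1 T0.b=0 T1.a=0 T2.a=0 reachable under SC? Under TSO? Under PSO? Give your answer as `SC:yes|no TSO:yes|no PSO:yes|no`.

outcome vector order: (T0.a,T0.b,T1.a,T2.a)
SC (11): <0 0 0 0>, <0 0 0 1>, <0 0 1 0>, <0 0 1 1>, <0 1 0 0>, <0 1 0 1>, <0 1 1 0>, <0 1 1 1>, <1 0 1 0>, <1 1 0 0>, <1 1 1 0>
TSO (12): <0 0 0 0>, <0 0 0 1>, <0 0 1 0>, <0 0 1 1>, <0 1 0 0>, <0 1 0 1>, <0 1 1 0>, <0 1 1 1>, <1 0 0 0>, <1 0 1 0>, <1 1 0 0>, <1 1 1 0>
PSO (12): <0 0 0 0>, <0 0 0 1>, <0 0 1 0>, <0 0 1 1>, <0 1 0 0>, <0 1 0 1>, <0 1 1 0>, <0 1 1 1>, <1 0 0 0>, <1 0 1 0>, <1 1 0 0>, <1 1 1 0>
target <1 0 0 0> ∈ {TSO,PSO}

SC:no TSO:yes PSO:yes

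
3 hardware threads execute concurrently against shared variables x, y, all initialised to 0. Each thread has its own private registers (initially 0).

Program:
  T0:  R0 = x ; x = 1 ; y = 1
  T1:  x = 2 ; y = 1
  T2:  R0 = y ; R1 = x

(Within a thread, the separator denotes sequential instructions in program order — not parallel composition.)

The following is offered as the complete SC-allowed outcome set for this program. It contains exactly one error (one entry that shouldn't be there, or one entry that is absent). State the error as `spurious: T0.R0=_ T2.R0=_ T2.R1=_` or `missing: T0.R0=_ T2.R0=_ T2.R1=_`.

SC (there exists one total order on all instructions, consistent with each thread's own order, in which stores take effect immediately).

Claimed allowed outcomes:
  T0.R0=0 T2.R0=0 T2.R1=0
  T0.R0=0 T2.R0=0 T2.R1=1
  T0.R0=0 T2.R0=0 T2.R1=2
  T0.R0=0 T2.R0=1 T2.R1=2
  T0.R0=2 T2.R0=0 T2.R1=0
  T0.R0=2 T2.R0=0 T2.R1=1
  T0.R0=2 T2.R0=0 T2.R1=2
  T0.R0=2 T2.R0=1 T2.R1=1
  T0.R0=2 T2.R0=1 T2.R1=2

outcome vector order: (T0.R0,T2.R0,T2.R1)
SC (10): <0 0 0>; <0 0 1>; <0 0 2>; <0 1 1>; <0 1 2>; <2 0 0>; <2 0 1>; <2 0 2>; <2 1 1>; <2 1 2>
SC∖claimed = {<0 1 1>}

missing: T0.R0=0 T2.R0=1 T2.R1=1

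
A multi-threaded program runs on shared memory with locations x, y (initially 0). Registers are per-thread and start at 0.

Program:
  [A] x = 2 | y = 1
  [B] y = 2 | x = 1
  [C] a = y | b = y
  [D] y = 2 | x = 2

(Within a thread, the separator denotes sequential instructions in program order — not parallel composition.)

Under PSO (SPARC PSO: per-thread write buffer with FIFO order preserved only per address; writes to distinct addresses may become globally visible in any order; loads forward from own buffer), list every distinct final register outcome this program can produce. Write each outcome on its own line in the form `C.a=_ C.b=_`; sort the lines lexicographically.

outcome vector order: (C.a,C.b)
|PSO outcomes| = 7

C.a=0 C.b=0
C.a=0 C.b=1
C.a=0 C.b=2
C.a=1 C.b=1
C.a=1 C.b=2
C.a=2 C.b=1
C.a=2 C.b=2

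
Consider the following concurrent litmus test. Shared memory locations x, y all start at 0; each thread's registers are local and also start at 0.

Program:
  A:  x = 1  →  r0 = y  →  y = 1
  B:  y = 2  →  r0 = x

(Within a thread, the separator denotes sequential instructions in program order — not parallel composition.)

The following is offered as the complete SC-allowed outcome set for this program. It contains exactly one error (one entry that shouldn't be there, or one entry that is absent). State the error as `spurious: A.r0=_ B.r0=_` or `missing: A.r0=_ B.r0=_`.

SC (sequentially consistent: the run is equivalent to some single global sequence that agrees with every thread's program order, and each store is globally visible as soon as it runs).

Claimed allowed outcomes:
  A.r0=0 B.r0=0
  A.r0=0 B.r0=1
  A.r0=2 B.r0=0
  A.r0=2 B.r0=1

outcome vector order: (A.r0,B.r0)
[SC] allowed = {01; 20; 21}
claimed∖SC = {00}

spurious: A.r0=0 B.r0=0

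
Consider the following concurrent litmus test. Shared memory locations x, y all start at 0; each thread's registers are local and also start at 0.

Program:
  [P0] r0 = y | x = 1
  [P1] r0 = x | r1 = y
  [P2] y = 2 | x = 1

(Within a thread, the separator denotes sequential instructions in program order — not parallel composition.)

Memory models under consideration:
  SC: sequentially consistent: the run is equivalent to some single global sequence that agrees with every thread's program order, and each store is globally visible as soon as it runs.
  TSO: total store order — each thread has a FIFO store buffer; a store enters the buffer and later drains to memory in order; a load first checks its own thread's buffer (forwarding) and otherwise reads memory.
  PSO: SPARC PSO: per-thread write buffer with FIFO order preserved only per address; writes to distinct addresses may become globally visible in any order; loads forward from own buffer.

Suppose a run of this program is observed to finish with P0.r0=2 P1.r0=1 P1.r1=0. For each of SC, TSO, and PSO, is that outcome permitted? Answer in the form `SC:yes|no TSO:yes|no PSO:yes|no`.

SC:no TSO:no PSO:yes

outcome vector order: (P0.r0,P1.r0,P1.r1)
[SC] allowed = {<0 0 0> <0 0 2> <0 1 0> <0 1 2> <2 0 0> <2 0 2> <2 1 2>}
[TSO] allowed = {<0 0 0> <0 0 2> <0 1 0> <0 1 2> <2 0 0> <2 0 2> <2 1 2>}
[PSO] allowed = {<0 0 0> <0 0 2> <0 1 0> <0 1 2> <2 0 0> <2 0 2> <2 1 0> <2 1 2>}
target <2 1 0> ∈ {PSO}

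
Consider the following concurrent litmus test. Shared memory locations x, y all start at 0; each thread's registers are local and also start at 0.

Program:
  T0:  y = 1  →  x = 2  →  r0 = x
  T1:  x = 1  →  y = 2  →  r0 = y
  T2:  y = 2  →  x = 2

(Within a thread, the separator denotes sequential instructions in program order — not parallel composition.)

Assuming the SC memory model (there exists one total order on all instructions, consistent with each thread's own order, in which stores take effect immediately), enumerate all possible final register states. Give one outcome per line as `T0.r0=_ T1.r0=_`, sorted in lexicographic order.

T0.r0=1 T1.r0=2
T0.r0=2 T1.r0=1
T0.r0=2 T1.r0=2

outcome vector order: (T0.r0,T1.r0)
|SC outcomes| = 3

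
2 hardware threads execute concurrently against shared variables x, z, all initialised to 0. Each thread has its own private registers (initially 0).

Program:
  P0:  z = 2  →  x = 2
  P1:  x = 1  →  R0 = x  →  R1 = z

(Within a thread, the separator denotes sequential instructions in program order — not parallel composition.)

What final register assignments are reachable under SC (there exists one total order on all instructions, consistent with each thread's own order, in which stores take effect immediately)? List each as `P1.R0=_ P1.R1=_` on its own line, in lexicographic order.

P1.R0=1 P1.R1=0
P1.R0=1 P1.R1=2
P1.R0=2 P1.R1=2

outcome vector order: (P1.R0,P1.R1)
|SC outcomes| = 3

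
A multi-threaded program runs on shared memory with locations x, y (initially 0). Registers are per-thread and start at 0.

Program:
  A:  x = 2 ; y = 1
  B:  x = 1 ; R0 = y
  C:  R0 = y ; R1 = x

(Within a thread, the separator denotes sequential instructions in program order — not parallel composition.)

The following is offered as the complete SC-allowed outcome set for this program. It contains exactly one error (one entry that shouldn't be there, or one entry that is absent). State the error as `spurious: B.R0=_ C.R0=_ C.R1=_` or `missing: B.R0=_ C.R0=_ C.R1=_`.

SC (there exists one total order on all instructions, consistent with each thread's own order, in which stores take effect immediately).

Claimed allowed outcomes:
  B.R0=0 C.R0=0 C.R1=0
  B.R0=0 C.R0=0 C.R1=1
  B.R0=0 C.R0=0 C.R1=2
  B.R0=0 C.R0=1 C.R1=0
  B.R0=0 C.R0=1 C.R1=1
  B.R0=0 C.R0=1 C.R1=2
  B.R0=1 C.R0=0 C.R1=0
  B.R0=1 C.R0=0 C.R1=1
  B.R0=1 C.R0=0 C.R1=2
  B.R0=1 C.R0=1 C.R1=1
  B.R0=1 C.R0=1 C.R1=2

spurious: B.R0=0 C.R0=1 C.R1=0

outcome vector order: (B.R0,C.R0,C.R1)
under SC → 0/0/0, 0/0/1, 0/0/2, 0/1/1, 0/1/2, 1/0/0, 1/0/1, 1/0/2, 1/1/1, 1/1/2
claimed∖SC = {0/1/0}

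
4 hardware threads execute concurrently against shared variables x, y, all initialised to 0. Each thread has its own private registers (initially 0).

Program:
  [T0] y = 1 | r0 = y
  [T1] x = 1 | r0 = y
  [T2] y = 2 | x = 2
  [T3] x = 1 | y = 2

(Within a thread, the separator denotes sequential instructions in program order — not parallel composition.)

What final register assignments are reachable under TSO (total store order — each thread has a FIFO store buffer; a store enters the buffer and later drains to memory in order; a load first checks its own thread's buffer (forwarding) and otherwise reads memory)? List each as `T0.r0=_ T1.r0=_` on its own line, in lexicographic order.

outcome vector order: (T0.r0,T1.r0)
|TSO outcomes| = 6

T0.r0=1 T1.r0=0
T0.r0=1 T1.r0=1
T0.r0=1 T1.r0=2
T0.r0=2 T1.r0=0
T0.r0=2 T1.r0=1
T0.r0=2 T1.r0=2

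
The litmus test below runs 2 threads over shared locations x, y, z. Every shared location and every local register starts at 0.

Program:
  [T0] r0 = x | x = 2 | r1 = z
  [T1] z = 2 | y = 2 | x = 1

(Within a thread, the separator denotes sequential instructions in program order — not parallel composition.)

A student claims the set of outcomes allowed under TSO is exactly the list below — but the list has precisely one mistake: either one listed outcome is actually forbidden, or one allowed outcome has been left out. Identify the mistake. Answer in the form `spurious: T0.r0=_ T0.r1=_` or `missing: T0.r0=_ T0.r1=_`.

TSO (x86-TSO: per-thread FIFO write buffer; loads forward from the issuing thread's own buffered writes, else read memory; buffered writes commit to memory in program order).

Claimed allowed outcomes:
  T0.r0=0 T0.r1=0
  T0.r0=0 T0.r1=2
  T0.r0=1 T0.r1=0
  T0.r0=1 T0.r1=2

spurious: T0.r0=1 T0.r1=0

outcome vector order: (T0.r0,T0.r1)
TSO (3): 0/0; 0/2; 1/2
claimed∖TSO = {1/0}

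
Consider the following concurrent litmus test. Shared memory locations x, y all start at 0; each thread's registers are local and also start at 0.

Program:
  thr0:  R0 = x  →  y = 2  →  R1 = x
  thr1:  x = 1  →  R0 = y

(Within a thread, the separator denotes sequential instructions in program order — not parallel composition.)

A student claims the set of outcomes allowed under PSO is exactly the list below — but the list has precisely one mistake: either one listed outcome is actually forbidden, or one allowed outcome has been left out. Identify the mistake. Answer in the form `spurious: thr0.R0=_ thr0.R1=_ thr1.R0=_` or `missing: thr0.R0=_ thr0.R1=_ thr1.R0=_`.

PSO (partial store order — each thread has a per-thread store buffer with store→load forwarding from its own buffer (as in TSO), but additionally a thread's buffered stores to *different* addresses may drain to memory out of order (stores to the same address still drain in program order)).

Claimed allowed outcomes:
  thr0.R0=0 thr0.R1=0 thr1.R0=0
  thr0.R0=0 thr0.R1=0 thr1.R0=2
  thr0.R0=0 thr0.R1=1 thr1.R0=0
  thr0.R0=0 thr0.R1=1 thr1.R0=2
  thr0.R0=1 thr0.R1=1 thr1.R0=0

missing: thr0.R0=1 thr0.R1=1 thr1.R0=2

outcome vector order: (thr0.R0,thr0.R1,thr1.R0)
under PSO → 000; 002; 010; 012; 110; 112
PSO∖claimed = {112}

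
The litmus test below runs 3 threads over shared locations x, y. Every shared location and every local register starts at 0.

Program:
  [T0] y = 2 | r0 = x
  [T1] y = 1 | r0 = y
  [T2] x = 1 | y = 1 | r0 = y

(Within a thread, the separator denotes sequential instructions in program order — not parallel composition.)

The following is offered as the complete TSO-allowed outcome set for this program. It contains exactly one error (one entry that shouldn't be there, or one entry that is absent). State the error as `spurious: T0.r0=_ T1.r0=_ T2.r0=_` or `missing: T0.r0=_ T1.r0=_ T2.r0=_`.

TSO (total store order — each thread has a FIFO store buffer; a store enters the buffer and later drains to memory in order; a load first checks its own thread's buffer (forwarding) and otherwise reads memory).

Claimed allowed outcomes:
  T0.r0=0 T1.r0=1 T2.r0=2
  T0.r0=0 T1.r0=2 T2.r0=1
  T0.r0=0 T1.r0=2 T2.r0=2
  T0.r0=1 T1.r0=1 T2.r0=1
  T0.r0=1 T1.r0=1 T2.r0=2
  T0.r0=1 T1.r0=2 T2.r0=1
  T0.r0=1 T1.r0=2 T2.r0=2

outcome vector order: (T0.r0,T1.r0,T2.r0)
TSO (8): (0,1,1) (0,1,2) (0,2,1) (0,2,2) (1,1,1) (1,1,2) (1,2,1) (1,2,2)
TSO∖claimed = {(0,1,1)}

missing: T0.r0=0 T1.r0=1 T2.r0=1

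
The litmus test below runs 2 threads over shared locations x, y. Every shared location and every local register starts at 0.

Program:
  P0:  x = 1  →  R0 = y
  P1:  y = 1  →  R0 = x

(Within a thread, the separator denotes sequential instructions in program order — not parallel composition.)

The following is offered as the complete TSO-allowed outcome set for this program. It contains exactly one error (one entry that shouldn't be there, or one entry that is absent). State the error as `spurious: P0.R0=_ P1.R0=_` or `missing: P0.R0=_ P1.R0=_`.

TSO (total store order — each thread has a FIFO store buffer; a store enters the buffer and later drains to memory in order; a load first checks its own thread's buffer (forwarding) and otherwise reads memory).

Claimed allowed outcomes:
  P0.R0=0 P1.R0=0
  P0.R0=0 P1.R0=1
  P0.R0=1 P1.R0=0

missing: P0.R0=1 P1.R0=1

outcome vector order: (P0.R0,P1.R0)
under TSO → 00; 01; 10; 11
TSO∖claimed = {11}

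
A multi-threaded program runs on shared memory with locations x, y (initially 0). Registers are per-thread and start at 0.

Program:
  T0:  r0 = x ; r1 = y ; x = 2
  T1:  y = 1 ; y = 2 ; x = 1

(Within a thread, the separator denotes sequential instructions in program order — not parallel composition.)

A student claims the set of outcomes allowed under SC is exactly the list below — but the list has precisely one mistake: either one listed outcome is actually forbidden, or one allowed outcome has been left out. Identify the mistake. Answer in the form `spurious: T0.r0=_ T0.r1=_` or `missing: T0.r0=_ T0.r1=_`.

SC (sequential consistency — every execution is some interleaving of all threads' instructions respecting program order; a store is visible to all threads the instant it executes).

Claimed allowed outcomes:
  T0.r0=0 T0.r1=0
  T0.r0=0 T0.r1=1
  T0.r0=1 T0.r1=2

outcome vector order: (T0.r0,T0.r1)
[SC] allowed = {0/0; 0/1; 0/2; 1/2}
SC∖claimed = {0/2}

missing: T0.r0=0 T0.r1=2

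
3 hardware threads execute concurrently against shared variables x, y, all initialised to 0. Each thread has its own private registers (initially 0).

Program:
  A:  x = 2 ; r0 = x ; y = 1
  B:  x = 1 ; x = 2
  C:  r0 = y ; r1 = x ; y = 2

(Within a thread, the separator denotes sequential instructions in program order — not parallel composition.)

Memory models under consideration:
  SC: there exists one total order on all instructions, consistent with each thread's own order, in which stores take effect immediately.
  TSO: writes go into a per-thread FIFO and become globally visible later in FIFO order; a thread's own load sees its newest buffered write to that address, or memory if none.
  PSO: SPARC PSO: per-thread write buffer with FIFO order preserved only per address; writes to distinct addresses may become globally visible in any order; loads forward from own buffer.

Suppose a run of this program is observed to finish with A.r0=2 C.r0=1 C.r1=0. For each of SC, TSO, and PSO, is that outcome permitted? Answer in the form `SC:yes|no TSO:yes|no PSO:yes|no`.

SC:no TSO:no PSO:yes

outcome vector order: (A.r0,C.r0,C.r1)
under SC → (1,0,0), (1,0,1), (1,0,2), (1,1,1), (1,1,2), (2,0,0), (2,0,1), (2,0,2), (2,1,1), (2,1,2)
under TSO → (1,0,0), (1,0,1), (1,0,2), (1,1,1), (1,1,2), (2,0,0), (2,0,1), (2,0,2), (2,1,1), (2,1,2)
under PSO → (1,0,0), (1,0,1), (1,0,2), (1,1,1), (1,1,2), (2,0,0), (2,0,1), (2,0,2), (2,1,0), (2,1,1), (2,1,2)
target (2,1,0) ∈ {PSO}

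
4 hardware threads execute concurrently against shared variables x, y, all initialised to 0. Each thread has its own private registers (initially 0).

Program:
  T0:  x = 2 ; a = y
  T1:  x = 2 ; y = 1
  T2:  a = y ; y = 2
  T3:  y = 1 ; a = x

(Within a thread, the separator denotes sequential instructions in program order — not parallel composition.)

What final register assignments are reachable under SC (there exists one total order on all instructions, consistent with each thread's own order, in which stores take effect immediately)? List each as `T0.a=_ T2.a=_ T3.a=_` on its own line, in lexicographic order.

outcome vector order: (T0.a,T2.a,T3.a)
|SC outcomes| = 10

T0.a=0 T2.a=0 T3.a=2
T0.a=0 T2.a=1 T3.a=2
T0.a=1 T2.a=0 T3.a=0
T0.a=1 T2.a=0 T3.a=2
T0.a=1 T2.a=1 T3.a=0
T0.a=1 T2.a=1 T3.a=2
T0.a=2 T2.a=0 T3.a=0
T0.a=2 T2.a=0 T3.a=2
T0.a=2 T2.a=1 T3.a=0
T0.a=2 T2.a=1 T3.a=2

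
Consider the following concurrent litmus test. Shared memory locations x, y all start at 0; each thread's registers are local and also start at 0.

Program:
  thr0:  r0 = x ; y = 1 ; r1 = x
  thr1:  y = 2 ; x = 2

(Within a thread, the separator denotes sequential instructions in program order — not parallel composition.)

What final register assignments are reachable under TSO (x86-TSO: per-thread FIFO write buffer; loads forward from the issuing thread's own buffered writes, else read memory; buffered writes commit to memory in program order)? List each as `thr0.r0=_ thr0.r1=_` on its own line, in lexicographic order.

outcome vector order: (thr0.r0,thr0.r1)
|TSO outcomes| = 3

thr0.r0=0 thr0.r1=0
thr0.r0=0 thr0.r1=2
thr0.r0=2 thr0.r1=2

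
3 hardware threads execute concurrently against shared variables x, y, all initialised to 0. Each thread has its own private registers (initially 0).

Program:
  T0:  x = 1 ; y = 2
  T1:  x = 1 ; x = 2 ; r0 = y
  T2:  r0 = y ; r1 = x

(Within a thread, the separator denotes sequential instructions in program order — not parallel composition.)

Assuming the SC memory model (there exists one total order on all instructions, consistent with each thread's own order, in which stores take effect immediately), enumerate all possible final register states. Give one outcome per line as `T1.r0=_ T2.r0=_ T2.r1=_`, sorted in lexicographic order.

outcome vector order: (T1.r0,T2.r0,T2.r1)
|SC outcomes| = 10

T1.r0=0 T2.r0=0 T2.r1=0
T1.r0=0 T2.r0=0 T2.r1=1
T1.r0=0 T2.r0=0 T2.r1=2
T1.r0=0 T2.r0=2 T2.r1=1
T1.r0=0 T2.r0=2 T2.r1=2
T1.r0=2 T2.r0=0 T2.r1=0
T1.r0=2 T2.r0=0 T2.r1=1
T1.r0=2 T2.r0=0 T2.r1=2
T1.r0=2 T2.r0=2 T2.r1=1
T1.r0=2 T2.r0=2 T2.r1=2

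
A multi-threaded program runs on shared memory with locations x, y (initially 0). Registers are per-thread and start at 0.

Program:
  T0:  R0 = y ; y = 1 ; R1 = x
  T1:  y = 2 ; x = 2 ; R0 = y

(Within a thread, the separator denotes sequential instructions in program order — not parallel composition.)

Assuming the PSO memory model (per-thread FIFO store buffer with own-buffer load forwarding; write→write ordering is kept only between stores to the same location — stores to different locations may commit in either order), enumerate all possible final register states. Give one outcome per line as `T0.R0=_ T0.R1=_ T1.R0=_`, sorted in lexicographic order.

T0.R0=0 T0.R1=0 T1.R0=1
T0.R0=0 T0.R1=0 T1.R0=2
T0.R0=0 T0.R1=2 T1.R0=1
T0.R0=0 T0.R1=2 T1.R0=2
T0.R0=2 T0.R1=0 T1.R0=1
T0.R0=2 T0.R1=0 T1.R0=2
T0.R0=2 T0.R1=2 T1.R0=1
T0.R0=2 T0.R1=2 T1.R0=2

outcome vector order: (T0.R0,T0.R1,T1.R0)
|PSO outcomes| = 8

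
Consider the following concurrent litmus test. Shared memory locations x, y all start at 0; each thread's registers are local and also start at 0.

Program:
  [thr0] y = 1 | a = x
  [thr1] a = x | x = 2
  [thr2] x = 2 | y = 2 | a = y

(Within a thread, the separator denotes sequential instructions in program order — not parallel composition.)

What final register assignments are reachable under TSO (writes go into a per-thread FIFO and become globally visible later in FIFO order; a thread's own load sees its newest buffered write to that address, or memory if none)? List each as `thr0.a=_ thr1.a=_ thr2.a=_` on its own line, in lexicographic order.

outcome vector order: (thr0.a,thr1.a,thr2.a)
|TSO outcomes| = 8

thr0.a=0 thr1.a=0 thr2.a=1
thr0.a=0 thr1.a=0 thr2.a=2
thr0.a=0 thr1.a=2 thr2.a=1
thr0.a=0 thr1.a=2 thr2.a=2
thr0.a=2 thr1.a=0 thr2.a=1
thr0.a=2 thr1.a=0 thr2.a=2
thr0.a=2 thr1.a=2 thr2.a=1
thr0.a=2 thr1.a=2 thr2.a=2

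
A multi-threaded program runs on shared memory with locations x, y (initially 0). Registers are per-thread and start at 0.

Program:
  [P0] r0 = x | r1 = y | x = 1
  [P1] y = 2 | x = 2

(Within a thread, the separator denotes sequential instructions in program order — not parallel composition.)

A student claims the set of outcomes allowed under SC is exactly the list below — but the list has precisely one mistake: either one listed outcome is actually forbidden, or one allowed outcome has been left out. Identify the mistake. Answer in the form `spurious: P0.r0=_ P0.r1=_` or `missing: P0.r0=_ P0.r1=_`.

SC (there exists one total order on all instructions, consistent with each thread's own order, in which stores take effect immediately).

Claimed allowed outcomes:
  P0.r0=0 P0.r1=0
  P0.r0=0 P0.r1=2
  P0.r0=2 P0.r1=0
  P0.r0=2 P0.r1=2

spurious: P0.r0=2 P0.r1=0

outcome vector order: (P0.r0,P0.r1)
SC (3): <0 0>, <0 2>, <2 2>
claimed∖SC = {<2 0>}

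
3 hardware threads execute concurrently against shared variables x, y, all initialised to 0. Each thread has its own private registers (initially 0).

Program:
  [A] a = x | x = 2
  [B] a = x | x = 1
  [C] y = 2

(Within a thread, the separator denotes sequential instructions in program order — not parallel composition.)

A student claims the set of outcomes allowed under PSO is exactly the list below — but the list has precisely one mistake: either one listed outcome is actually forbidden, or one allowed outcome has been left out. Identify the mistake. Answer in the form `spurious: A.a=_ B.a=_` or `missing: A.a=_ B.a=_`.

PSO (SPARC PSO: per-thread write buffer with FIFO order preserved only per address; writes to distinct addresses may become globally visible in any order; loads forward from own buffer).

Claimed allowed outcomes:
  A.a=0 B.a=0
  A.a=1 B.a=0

missing: A.a=0 B.a=2

outcome vector order: (A.a,B.a)
PSO: 3 outcomes — {<0 0> <0 2> <1 0>}
PSO∖claimed = {<0 2>}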